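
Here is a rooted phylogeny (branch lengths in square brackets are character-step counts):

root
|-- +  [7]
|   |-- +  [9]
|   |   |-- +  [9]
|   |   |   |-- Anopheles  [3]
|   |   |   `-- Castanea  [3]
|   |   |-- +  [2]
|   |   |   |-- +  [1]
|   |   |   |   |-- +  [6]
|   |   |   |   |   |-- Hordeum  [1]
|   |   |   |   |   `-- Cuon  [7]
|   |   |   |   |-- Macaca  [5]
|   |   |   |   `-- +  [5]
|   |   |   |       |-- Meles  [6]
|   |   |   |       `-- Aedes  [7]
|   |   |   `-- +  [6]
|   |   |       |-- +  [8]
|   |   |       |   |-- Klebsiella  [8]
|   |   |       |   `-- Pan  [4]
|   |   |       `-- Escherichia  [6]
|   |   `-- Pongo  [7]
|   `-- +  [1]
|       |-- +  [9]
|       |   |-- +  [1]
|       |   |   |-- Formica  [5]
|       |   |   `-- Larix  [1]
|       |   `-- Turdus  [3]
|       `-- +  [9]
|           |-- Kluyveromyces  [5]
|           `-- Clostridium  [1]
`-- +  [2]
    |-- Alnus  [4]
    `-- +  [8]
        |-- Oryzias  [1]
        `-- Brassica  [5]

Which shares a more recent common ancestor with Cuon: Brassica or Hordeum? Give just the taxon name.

Hordeum

The MRCA of Cuon and Hordeum subtends (Hordeum,Cuon) (2 taxa).
The MRCA of Cuon and Brassica is the root, subtending the entire tree (19 taxa).
The first is nested inside the second, so Cuon shares a more recent common ancestor with Hordeum.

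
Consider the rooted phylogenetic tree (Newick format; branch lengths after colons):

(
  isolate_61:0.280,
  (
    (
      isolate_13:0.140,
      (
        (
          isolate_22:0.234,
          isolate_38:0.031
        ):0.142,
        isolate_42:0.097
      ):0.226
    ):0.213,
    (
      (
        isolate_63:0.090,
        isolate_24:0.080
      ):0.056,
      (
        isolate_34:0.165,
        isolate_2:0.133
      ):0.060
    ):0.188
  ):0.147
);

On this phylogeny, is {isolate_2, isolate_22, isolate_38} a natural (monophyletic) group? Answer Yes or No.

The MRCA of the listed taxa subtends ((isolate_13,((isolate_22,isolate_38),isolate_42)),((isolate_63,isolate_24),(isolate_34,isolate_2))).
That clade also contains isolate_13, isolate_24, isolate_34, isolate_42, isolate_63, which are not in the proposed group, so the group is not monophyletic.

No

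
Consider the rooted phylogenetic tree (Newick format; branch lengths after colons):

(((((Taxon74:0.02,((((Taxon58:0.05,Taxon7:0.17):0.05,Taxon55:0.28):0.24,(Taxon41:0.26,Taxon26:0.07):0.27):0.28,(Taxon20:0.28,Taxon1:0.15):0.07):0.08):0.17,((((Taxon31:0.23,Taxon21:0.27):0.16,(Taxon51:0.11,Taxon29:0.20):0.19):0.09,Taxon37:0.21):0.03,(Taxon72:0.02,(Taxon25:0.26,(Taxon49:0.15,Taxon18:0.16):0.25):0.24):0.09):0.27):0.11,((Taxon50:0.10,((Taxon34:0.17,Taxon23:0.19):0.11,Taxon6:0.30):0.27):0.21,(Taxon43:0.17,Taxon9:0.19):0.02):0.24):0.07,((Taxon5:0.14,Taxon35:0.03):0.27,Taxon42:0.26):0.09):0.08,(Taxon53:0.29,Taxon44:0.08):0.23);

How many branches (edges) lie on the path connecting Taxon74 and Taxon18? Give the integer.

The MRCA of Taxon74 and Taxon18 is the node subtending ((Taxon74,((((Taxon58,Taxon7),Taxon55),(Taxon41,Taxon26)),(Taxon20,Taxon1))),((((Taxon31,Taxon21),(Taxon51,Taxon29)),Taxon37),(Taxon72,(Taxon25,(Taxon49,Taxon18))))).
From Taxon74 up to that node: 2 branches. From Taxon18 up to the same node: 5 branches. Total: 2 + 5 = 7.

7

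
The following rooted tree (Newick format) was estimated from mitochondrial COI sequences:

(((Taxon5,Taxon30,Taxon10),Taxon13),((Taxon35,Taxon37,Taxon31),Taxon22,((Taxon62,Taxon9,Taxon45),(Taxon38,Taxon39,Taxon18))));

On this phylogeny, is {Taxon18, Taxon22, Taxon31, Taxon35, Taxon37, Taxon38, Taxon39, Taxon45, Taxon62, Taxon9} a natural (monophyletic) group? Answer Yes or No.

Yes

The most recent common ancestor of these taxa subtends ((Taxon35,Taxon37,Taxon31),Taxon22,((Taxon62,Taxon9,Taxon45),(Taxon38,Taxon39,Taxon18))).
That clade has exactly 10 tips — every listed taxon and nothing else — so the group is monophyletic.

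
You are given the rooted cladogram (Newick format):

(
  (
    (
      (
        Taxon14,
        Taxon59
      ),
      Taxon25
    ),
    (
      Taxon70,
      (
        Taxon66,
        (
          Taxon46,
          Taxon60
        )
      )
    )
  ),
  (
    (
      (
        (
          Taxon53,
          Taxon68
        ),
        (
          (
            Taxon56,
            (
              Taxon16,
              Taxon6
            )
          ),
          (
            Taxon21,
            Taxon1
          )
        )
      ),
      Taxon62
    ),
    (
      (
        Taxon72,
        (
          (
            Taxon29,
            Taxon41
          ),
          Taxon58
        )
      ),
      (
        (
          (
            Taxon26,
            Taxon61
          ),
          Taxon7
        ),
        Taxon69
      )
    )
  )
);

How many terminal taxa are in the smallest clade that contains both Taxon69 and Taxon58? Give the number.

8

The MRCA of Taxon69 and Taxon58 is the node subtending ((Taxon72,((Taxon29,Taxon41),Taxon58)),(((Taxon26,Taxon61),Taxon7),Taxon69)).
That clade contains 8 terminal taxa: Taxon26, Taxon29, Taxon41, Taxon58, Taxon61, Taxon69, Taxon7, Taxon72.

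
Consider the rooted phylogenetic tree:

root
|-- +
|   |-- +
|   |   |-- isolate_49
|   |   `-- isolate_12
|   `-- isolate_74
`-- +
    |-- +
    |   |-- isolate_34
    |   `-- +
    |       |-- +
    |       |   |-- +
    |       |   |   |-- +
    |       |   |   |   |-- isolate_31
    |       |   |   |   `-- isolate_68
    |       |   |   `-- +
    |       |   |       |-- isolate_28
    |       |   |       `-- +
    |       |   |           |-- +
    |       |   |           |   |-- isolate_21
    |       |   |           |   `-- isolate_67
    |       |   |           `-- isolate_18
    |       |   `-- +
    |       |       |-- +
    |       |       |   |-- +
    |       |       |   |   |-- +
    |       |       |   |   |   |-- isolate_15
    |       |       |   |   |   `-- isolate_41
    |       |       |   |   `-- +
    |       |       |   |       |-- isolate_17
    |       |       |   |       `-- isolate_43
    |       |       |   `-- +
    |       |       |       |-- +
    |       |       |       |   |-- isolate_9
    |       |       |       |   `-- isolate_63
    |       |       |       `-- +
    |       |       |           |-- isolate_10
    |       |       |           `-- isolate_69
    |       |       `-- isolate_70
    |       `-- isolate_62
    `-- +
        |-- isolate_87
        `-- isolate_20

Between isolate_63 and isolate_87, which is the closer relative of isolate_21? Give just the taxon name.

The MRCA of isolate_21 and isolate_63 subtends (((isolate_31,isolate_68),(isolate_28,((isolate_21,isolate_67),isolate_18))),((((isolate_15,isolate_41),(isolate_17,isolate_43)),((isolate_9,isolate_63),(isolate_10,isolate_69))),isolate_70)) (15 taxa).
The MRCA of isolate_21 and isolate_87 subtends ((isolate_34,((((isolate_31,isolate_68),(isolate_28,((isolate_21,isolate_67),isolate_18))),((((isolate_15,isolate_41),(isolate_17,isolate_43)),((isolate_9,isolate_63),(isolate_10,isolate_69))),isolate_70)),isolate_62)),(isolate_87,isolate_20)) (19 taxa).
The first is nested inside the second, so isolate_21 shares a more recent common ancestor with isolate_63.

isolate_63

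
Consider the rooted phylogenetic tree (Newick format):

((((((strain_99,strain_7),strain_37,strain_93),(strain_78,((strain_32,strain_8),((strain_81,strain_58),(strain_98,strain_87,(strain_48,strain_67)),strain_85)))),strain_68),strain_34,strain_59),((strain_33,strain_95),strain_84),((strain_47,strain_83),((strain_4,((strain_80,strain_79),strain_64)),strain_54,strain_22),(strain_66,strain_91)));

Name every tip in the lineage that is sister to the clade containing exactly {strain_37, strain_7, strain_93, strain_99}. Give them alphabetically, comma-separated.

strain_32, strain_48, strain_58, strain_67, strain_78, strain_8, strain_81, strain_85, strain_87, strain_98

The clade containing exactly {strain_37, strain_7, strain_93, strain_99} attaches to the tree at the node subtending (((strain_99,strain_7),strain_37,strain_93),(strain_78,((strain_32,strain_8),((strain_81,strain_58),(strain_98,strain_87,(strain_48,strain_67)),strain_85)))).
The other lineage descending from that same node — the sister group — is (strain_78,((strain_32,strain_8),((strain_81,strain_58),(strain_98,strain_87,(strain_48,strain_67)),strain_85))); its 10 tips in alphabetical order are the answer.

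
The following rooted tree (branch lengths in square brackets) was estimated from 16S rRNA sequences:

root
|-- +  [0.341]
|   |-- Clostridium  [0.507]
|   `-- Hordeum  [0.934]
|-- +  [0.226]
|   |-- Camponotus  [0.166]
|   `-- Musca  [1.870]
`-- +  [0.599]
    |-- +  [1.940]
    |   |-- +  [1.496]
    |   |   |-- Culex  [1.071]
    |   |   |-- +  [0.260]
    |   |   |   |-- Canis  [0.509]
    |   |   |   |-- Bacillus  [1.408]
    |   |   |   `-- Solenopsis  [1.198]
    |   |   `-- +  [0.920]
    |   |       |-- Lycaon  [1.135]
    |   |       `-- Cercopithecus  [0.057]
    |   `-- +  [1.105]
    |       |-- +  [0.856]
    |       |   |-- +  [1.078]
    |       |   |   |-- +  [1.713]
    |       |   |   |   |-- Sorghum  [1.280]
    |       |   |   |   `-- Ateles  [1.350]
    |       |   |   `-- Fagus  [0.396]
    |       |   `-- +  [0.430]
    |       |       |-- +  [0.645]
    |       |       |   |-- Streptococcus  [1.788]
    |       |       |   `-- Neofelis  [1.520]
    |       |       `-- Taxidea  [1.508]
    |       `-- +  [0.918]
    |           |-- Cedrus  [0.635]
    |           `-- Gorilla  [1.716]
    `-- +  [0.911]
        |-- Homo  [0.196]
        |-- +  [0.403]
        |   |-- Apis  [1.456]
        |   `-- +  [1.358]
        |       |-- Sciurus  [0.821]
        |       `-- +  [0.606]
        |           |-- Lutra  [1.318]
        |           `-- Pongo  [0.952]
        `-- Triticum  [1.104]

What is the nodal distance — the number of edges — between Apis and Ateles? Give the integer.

9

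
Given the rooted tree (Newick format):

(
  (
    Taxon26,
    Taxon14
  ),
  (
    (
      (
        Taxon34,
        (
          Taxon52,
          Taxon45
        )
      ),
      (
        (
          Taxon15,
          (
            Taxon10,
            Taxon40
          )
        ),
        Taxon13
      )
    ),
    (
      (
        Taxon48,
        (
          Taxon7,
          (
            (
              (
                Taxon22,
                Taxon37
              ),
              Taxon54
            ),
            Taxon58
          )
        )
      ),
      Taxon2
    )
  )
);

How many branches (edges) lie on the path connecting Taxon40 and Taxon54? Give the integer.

11

The MRCA of Taxon40 and Taxon54 is the node subtending (((Taxon34,(Taxon52,Taxon45)),((Taxon15,(Taxon10,Taxon40)),Taxon13)),((Taxon48,(Taxon7,(((Taxon22,Taxon37),Taxon54),Taxon58))),Taxon2)).
From Taxon40 up to that node: 5 branches. From Taxon54 up to the same node: 6 branches. Total: 5 + 6 = 11.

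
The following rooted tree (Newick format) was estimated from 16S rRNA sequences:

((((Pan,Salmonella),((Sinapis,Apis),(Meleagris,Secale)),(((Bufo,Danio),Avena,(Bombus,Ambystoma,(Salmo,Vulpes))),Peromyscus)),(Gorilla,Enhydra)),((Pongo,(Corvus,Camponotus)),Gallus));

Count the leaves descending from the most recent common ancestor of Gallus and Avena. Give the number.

The MRCA of Gallus and Avena is the root, so the clade is the entire tree.
That clade contains 20 terminal taxa: Ambystoma, Apis, Avena, Bombus, Bufo, Camponotus, Corvus, Danio, Enhydra, Gallus, Gorilla, Meleagris, Pan, Peromyscus, Pongo, Salmo, Salmonella, Secale, Sinapis, Vulpes.

20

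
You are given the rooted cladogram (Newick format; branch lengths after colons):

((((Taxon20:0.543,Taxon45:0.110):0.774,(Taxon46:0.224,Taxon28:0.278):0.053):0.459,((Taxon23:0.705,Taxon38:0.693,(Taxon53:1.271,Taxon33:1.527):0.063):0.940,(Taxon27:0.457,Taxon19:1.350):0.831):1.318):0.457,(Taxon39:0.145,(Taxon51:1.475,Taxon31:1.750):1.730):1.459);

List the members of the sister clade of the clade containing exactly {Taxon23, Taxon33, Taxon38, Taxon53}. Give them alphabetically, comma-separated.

The clade containing exactly {Taxon23, Taxon33, Taxon38, Taxon53} attaches to the tree at the node subtending ((Taxon23,Taxon38,(Taxon53,Taxon33)),(Taxon27,Taxon19)).
The other lineage descending from that same node — the sister group — is (Taxon27,Taxon19); its 2 tips in alphabetical order are the answer.

Taxon19, Taxon27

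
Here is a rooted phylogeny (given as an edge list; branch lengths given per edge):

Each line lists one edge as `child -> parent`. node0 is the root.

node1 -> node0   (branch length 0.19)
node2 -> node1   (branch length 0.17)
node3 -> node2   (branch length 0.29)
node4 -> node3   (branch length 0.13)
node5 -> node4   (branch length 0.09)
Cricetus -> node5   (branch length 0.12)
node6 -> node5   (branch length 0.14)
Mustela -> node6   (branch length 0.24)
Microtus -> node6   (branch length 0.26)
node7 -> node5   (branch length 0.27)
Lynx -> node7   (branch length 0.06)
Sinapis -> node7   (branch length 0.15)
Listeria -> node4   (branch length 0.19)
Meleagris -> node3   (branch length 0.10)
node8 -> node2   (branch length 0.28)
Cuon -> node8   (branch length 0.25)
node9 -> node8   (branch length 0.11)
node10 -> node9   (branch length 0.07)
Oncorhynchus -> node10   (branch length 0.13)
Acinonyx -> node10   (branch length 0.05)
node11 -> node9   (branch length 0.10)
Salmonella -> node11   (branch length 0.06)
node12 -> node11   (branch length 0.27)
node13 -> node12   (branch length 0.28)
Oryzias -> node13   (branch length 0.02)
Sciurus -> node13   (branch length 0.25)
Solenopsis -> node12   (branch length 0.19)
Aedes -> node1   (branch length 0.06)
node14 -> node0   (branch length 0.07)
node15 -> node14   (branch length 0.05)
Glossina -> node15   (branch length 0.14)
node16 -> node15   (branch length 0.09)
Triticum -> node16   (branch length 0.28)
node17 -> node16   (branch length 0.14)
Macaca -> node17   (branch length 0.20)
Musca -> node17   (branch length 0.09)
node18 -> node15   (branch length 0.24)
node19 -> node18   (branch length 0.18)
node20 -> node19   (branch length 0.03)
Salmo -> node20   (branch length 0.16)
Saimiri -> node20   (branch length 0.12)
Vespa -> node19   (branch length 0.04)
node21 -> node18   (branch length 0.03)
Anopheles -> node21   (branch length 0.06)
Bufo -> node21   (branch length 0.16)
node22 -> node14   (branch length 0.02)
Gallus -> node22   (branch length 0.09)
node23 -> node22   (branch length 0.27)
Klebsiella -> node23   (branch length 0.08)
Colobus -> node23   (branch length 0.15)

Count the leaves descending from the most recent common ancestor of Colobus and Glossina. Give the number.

12

The MRCA of Colobus and Glossina is the node subtending ((Glossina,(Triticum,(Macaca,Musca)),(((Salmo,Saimiri),Vespa),(Anopheles,Bufo))),(Gallus,(Klebsiella,Colobus))).
That clade contains 12 terminal taxa: Anopheles, Bufo, Colobus, Gallus, Glossina, Klebsiella, Macaca, Musca, Saimiri, Salmo, Triticum, Vespa.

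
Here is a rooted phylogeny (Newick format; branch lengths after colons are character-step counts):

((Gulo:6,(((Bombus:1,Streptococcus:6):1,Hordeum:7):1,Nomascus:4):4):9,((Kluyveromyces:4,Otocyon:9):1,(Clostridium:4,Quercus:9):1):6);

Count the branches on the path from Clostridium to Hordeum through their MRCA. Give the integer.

7

The MRCA of Clostridium and Hordeum is the root of the tree.
From Clostridium up to that node: 3 branches. From Hordeum up to the same node: 4 branches. Total: 3 + 4 = 7.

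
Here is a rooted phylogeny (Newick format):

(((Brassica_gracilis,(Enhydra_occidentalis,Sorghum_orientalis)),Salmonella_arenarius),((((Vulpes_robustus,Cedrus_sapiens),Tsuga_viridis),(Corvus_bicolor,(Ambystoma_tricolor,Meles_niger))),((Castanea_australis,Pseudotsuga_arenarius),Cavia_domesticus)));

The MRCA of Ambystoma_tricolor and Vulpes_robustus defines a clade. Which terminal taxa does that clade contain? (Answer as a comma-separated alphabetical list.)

Tracing Ambystoma_tricolor: it sits inside (Ambystoma_tricolor,Meles_niger).
Tracing Vulpes_robustus: it sits inside (Vulpes_robustus,Cedrus_sapiens).
The smallest clade enclosing both is (((Vulpes_robustus,Cedrus_sapiens),Tsuga_viridis),(Corvus_bicolor,(Ambystoma_tricolor,Meles_niger))); the answer is its 6 terminal taxa in alphabetical order.

Ambystoma_tricolor, Cedrus_sapiens, Corvus_bicolor, Meles_niger, Tsuga_viridis, Vulpes_robustus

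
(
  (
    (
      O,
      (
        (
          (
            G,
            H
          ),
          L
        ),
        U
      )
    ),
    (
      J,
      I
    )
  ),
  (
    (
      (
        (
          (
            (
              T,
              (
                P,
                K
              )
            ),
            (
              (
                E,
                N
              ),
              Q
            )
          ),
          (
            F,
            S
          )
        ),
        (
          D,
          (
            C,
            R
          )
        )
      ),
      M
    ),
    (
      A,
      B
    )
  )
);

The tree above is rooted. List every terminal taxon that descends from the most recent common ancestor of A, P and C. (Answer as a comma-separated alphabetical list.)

Tracing A: it sits inside (A,B).
Tracing P: it sits inside (P,K).
Tracing C: it sits inside (C,R).
The smallest clade enclosing all 3 is ((((((T,(P,K)),((E,N),Q)),(F,S)),(D,(C,R))),M),(A,B)); the answer is its 14 terminal taxa in alphabetical order.

A, B, C, D, E, F, K, M, N, P, Q, R, S, T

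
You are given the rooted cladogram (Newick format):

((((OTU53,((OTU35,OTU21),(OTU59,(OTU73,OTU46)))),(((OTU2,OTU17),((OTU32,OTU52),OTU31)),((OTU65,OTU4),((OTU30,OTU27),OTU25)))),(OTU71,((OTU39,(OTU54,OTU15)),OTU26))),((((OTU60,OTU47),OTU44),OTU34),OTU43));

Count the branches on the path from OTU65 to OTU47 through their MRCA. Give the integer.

11

The MRCA of OTU65 and OTU47 is the root of the tree.
From OTU65 up to that node: 6 branches. From OTU47 up to the same node: 5 branches. Total: 6 + 5 = 11.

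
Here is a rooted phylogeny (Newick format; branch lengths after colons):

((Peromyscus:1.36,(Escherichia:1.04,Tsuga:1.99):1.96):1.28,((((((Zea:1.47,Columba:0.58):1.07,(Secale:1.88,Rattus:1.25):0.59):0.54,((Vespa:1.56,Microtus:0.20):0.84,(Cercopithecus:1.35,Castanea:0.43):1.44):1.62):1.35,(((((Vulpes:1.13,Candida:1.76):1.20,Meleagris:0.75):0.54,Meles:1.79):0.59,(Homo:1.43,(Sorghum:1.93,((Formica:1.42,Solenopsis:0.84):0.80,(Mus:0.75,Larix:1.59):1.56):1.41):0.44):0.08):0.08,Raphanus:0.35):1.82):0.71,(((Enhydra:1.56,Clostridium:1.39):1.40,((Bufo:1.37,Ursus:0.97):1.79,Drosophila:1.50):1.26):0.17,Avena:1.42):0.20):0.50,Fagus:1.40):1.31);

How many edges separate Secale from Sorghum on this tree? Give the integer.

9

The MRCA of Secale and Sorghum is the node subtending ((((Zea,Columba),(Secale,Rattus)),((Vespa,Microtus),(Cercopithecus,Castanea))),(((((Vulpes,Candida),Meleagris),Meles),(Homo,(Sorghum,((Formica,Solenopsis),(Mus,Larix))))),Raphanus)).
From Secale up to that node: 4 branches. From Sorghum up to the same node: 5 branches. Total: 4 + 5 = 9.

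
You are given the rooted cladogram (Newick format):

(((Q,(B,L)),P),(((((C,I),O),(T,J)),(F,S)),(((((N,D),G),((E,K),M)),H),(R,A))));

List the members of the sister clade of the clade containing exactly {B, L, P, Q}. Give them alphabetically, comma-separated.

The clade containing exactly {B, L, P, Q} attaches directly to the root of the tree.
The other lineage descending from that same node — the sister group — is (((((C,I),O),(T,J)),(F,S)),(((((N,D),G),((E,K),M)),H),(R,A))); its 16 tips in alphabetical order are the answer.

A, C, D, E, F, G, H, I, J, K, M, N, O, R, S, T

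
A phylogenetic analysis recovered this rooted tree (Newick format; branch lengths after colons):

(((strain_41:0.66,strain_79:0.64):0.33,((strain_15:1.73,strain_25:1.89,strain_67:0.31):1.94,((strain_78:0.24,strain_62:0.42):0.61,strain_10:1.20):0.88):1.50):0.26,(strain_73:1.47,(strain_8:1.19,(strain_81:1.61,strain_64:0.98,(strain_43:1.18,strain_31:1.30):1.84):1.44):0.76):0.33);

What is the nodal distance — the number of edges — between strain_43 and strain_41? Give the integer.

8

The MRCA of strain_43 and strain_41 is the root of the tree.
From strain_43 up to that node: 5 branches. From strain_41 up to the same node: 3 branches. Total: 5 + 3 = 8.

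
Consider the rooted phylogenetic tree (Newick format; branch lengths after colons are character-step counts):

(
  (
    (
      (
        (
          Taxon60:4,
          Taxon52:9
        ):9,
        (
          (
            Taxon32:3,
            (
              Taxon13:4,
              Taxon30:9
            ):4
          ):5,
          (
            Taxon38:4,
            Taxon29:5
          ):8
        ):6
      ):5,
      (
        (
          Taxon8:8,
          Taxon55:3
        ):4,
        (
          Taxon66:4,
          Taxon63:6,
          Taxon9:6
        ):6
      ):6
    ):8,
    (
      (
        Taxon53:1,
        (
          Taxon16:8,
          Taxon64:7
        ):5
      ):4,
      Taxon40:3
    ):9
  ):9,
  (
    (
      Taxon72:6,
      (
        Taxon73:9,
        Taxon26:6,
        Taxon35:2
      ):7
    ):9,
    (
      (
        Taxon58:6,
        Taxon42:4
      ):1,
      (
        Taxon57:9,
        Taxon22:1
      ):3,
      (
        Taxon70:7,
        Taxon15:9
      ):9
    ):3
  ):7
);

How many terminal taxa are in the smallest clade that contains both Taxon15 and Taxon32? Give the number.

26

The MRCA of Taxon15 and Taxon32 is the root, so the clade is the entire tree.
That clade contains 26 terminal taxa: Taxon13, Taxon15, Taxon16, Taxon22, Taxon26, Taxon29, Taxon30, Taxon32, Taxon35, Taxon38, Taxon40, Taxon42, Taxon52, Taxon53, Taxon55, Taxon57, Taxon58, Taxon60, Taxon63, Taxon64, Taxon66, Taxon70, Taxon72, Taxon73, Taxon8, Taxon9.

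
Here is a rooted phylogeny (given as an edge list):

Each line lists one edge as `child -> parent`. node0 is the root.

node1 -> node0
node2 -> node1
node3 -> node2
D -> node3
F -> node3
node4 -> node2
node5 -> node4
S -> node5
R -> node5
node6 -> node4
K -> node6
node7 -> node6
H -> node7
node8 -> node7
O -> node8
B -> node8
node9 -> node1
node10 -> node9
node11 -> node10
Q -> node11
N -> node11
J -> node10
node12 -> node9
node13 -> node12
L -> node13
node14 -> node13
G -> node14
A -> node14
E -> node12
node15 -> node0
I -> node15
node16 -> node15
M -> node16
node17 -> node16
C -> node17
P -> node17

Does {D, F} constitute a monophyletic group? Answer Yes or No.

The most recent common ancestor of these taxa subtends (D,F).
That clade has exactly 2 tips — every listed taxon and nothing else — so the group is monophyletic.

Yes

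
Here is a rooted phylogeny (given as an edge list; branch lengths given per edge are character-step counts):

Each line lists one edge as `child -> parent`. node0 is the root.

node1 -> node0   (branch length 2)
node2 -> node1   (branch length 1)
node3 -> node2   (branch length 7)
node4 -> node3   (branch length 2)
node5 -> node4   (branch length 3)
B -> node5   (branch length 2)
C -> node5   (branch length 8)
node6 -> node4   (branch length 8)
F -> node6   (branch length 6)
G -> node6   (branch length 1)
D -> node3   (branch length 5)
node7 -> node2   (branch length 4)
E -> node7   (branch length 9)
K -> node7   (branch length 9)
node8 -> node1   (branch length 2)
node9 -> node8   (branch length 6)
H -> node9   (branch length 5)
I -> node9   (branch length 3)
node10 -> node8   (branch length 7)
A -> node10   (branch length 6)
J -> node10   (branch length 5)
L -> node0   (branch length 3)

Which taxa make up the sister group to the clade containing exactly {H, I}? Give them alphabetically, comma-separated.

A, J

The clade containing exactly {H, I} attaches to the tree at the node subtending ((H,I),(A,J)).
The other lineage descending from that same node — the sister group — is (A,J); its 2 tips in alphabetical order are the answer.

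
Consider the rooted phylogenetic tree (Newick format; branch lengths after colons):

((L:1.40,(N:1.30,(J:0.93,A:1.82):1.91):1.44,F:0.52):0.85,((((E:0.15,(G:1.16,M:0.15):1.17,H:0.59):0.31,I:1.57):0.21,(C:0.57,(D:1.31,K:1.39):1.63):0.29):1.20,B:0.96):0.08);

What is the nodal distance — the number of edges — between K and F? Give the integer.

The MRCA of K and F is the root of the tree.
From K up to that node: 5 branches. From F up to the same node: 2 branches. Total: 5 + 2 = 7.

7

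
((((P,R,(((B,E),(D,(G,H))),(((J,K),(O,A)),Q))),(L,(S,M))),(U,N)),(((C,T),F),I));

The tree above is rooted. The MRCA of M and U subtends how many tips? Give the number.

17

The MRCA of M and U is the node subtending (((P,R,(((B,E),(D,(G,H))),(((J,K),(O,A)),Q))),(L,(S,M))),(U,N)).
That clade contains 17 terminal taxa: A, B, D, E, G, H, J, K, L, M, N, O, P, Q, R, S, U.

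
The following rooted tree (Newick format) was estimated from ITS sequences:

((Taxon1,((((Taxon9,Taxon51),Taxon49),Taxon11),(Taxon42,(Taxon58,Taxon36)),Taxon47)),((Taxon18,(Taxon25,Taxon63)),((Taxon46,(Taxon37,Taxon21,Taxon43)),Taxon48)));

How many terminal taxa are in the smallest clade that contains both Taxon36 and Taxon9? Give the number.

The MRCA of Taxon36 and Taxon9 is the node subtending ((((Taxon9,Taxon51),Taxon49),Taxon11),(Taxon42,(Taxon58,Taxon36)),Taxon47).
That clade contains 8 terminal taxa: Taxon11, Taxon36, Taxon42, Taxon47, Taxon49, Taxon51, Taxon58, Taxon9.

8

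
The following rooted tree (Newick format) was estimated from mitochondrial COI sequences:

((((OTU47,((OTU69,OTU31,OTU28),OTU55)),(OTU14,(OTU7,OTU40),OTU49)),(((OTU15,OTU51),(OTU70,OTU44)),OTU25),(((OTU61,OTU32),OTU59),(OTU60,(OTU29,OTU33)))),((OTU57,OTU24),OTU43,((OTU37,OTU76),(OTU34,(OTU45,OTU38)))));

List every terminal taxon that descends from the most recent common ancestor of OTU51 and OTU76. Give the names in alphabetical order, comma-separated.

Tracing OTU51: it sits inside (OTU15,OTU51).
Tracing OTU76: it sits inside (OTU37,OTU76).
The smallest clade enclosing both is the whole tree (their MRCA is the root), so the answer is all 28 tips in alphabetical order.

OTU14, OTU15, OTU24, OTU25, OTU28, OTU29, OTU31, OTU32, OTU33, OTU34, OTU37, OTU38, OTU40, OTU43, OTU44, OTU45, OTU47, OTU49, OTU51, OTU55, OTU57, OTU59, OTU60, OTU61, OTU69, OTU7, OTU70, OTU76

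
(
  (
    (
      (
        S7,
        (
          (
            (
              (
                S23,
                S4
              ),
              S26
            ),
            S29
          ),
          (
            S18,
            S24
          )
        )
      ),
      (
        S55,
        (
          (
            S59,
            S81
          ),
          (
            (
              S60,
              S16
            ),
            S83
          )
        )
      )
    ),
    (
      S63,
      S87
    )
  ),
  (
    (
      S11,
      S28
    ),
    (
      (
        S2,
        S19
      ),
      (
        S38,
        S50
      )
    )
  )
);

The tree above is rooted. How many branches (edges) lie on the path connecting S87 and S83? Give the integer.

7

The MRCA of S87 and S83 is the node subtending (((S7,((((S23,S4),S26),S29),(S18,S24))),(S55,((S59,S81),((S60,S16),S83)))),(S63,S87)).
From S87 up to that node: 2 branches. From S83 up to the same node: 5 branches. Total: 2 + 5 = 7.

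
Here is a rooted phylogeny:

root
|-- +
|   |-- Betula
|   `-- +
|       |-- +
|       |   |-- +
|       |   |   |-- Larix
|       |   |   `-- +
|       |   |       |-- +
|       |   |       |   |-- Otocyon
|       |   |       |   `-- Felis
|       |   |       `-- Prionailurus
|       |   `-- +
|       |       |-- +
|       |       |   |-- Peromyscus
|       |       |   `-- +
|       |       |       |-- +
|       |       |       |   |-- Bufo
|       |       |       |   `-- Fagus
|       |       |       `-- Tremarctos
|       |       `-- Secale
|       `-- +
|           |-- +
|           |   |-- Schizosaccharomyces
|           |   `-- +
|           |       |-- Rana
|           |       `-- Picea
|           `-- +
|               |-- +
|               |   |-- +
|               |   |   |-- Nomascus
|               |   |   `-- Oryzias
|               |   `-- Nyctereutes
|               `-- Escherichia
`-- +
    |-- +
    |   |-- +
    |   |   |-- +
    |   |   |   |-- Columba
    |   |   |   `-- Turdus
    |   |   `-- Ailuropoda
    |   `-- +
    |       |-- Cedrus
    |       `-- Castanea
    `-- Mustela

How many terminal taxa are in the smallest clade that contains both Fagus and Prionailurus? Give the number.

9

The MRCA of Fagus and Prionailurus is the node subtending ((Larix,((Otocyon,Felis),Prionailurus)),((Peromyscus,((Bufo,Fagus),Tremarctos)),Secale)).
That clade contains 9 terminal taxa: Bufo, Fagus, Felis, Larix, Otocyon, Peromyscus, Prionailurus, Secale, Tremarctos.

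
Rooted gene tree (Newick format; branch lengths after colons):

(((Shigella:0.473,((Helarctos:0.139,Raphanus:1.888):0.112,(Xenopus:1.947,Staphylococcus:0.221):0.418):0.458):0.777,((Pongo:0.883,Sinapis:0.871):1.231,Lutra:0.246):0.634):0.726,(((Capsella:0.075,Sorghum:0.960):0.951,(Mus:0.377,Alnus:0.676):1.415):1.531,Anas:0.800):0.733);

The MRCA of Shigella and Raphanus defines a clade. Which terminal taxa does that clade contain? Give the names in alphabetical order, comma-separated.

Tracing Shigella: it sits inside (Shigella,((Helarctos,Raphanus),(Xenopus,Staphylococcus))).
Tracing Raphanus: it sits inside (Helarctos,Raphanus).
The smallest clade enclosing both is (Shigella,((Helarctos,Raphanus),(Xenopus,Staphylococcus))); the answer is its 5 terminal taxa in alphabetical order.

Helarctos, Raphanus, Shigella, Staphylococcus, Xenopus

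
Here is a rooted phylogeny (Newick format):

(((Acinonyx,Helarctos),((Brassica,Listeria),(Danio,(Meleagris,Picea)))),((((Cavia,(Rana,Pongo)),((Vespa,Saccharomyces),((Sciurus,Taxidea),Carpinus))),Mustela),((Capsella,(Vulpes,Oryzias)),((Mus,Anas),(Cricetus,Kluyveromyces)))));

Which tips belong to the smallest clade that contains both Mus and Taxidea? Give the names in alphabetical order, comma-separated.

Tracing Mus: it sits inside (Mus,Anas).
Tracing Taxidea: it sits inside (Sciurus,Taxidea).
The smallest clade enclosing both is ((((Cavia,(Rana,Pongo)),((Vespa,Saccharomyces),((Sciurus,Taxidea),Carpinus))),Mustela),((Capsella,(Vulpes,Oryzias)),((Mus,Anas),(Cricetus,Kluyveromyces)))); the answer is its 16 terminal taxa in alphabetical order.

Anas, Capsella, Carpinus, Cavia, Cricetus, Kluyveromyces, Mus, Mustela, Oryzias, Pongo, Rana, Saccharomyces, Sciurus, Taxidea, Vespa, Vulpes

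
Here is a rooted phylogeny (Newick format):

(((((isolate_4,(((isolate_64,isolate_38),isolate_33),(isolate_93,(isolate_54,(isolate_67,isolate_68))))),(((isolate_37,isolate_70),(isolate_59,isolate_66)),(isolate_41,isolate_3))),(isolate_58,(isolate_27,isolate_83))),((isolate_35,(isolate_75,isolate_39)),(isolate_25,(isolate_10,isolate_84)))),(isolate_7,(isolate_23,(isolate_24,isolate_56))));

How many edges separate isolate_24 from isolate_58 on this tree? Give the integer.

The MRCA of isolate_24 and isolate_58 is the root of the tree.
From isolate_24 up to that node: 4 branches. From isolate_58 up to the same node: 4 branches. Total: 4 + 4 = 8.

8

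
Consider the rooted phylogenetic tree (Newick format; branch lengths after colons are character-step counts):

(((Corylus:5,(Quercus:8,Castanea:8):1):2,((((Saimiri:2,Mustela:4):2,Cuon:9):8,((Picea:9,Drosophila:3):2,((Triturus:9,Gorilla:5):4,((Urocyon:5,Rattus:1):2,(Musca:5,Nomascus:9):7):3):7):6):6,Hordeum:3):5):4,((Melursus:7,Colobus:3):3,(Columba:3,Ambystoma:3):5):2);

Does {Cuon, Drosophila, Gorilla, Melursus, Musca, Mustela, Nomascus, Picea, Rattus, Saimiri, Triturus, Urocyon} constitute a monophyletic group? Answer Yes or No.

No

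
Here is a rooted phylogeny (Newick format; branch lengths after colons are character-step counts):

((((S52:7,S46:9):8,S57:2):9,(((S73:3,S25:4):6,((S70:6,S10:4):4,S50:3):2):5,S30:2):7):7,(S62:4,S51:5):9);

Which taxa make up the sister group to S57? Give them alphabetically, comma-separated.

S46, S52

S57 attaches to the tree at the node subtending ((S52,S46),S57).
The other lineage descending from that same node — the sister group — is (S52,S46); its 2 tips in alphabetical order are the answer.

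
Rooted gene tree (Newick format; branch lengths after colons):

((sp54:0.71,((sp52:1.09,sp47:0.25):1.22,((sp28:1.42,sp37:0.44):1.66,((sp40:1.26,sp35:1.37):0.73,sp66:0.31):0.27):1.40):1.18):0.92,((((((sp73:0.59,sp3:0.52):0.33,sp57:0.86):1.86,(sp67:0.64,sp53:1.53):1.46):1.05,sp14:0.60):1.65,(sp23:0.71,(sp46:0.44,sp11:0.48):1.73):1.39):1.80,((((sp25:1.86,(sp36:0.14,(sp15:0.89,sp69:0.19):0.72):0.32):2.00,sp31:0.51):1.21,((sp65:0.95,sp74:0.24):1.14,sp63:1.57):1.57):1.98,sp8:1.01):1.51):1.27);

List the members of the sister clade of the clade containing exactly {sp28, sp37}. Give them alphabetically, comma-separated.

sp35, sp40, sp66

The clade containing exactly {sp28, sp37} attaches to the tree at the node subtending ((sp28,sp37),((sp40,sp35),sp66)).
The other lineage descending from that same node — the sister group — is ((sp40,sp35),sp66); its 3 tips in alphabetical order are the answer.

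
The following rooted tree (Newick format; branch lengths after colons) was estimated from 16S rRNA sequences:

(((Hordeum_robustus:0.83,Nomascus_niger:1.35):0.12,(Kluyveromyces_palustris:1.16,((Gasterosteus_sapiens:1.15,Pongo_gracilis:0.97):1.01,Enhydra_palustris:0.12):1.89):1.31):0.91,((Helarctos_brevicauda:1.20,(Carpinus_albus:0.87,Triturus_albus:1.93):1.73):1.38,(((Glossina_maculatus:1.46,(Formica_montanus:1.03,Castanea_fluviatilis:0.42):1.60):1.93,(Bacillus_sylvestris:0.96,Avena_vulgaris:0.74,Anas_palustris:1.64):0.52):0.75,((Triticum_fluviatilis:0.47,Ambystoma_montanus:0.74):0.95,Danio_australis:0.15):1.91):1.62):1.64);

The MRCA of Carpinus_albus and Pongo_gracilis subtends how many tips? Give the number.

18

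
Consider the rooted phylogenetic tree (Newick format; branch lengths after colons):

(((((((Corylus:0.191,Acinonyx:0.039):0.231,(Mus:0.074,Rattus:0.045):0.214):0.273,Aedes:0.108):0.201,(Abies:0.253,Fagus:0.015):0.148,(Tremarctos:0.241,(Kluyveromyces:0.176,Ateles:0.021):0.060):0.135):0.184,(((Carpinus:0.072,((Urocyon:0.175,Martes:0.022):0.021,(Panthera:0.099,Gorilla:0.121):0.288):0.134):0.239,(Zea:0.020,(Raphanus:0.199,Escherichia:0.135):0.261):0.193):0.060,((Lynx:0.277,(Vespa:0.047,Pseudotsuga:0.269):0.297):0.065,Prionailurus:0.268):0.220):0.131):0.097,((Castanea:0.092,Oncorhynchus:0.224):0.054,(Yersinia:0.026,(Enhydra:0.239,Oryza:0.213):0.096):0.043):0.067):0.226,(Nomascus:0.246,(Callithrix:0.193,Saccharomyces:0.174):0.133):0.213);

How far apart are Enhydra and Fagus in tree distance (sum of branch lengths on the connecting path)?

0.889

The path runs Enhydra → … → MRCA → … → Fagus; the MRCA is the node subtending ((((((Corylus,Acinonyx),(Mus,Rattus)),Aedes),(Abies,Fagus),(Tremarctos,(Kluyveromyces,Ateles))),(((Carpinus,((Urocyon,Martes),(Panthera,Gorilla))),(Zea,(Raphanus,Escherichia))),((Lynx,(Vespa,Pseudotsuga)),Prionailurus))),((Castanea,Oncorhynchus),(Yersinia,(Enhydra,Oryza)))).
Branch lengths along that path: 0.239 + 0.096 + 0.043 + 0.067 + 0.097 + 0.184 + 0.148 + 0.015 = 0.889.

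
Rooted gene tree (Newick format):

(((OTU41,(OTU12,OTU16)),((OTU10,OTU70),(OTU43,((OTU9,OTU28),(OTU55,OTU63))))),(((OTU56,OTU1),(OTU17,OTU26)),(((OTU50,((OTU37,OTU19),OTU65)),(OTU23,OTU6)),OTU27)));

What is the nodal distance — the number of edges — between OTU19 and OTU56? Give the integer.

The MRCA of OTU19 and OTU56 is the node subtending (((OTU56,OTU1),(OTU17,OTU26)),(((OTU50,((OTU37,OTU19),OTU65)),(OTU23,OTU6)),OTU27)).
From OTU19 up to that node: 6 branches. From OTU56 up to the same node: 3 branches. Total: 6 + 3 = 9.

9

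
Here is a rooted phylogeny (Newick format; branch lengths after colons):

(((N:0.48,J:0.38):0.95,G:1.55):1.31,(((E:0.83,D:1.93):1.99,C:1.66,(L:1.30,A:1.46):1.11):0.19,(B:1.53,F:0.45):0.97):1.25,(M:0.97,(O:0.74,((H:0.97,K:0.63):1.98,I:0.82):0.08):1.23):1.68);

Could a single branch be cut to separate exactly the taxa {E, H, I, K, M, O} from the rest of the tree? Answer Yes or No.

The MRCA of the listed taxa is the root, so the smallest clade containing them is the whole tree.
That clade also contains A, B, C, D, F, G, J, L, N, which are not in the proposed group, so the group is not monophyletic.

No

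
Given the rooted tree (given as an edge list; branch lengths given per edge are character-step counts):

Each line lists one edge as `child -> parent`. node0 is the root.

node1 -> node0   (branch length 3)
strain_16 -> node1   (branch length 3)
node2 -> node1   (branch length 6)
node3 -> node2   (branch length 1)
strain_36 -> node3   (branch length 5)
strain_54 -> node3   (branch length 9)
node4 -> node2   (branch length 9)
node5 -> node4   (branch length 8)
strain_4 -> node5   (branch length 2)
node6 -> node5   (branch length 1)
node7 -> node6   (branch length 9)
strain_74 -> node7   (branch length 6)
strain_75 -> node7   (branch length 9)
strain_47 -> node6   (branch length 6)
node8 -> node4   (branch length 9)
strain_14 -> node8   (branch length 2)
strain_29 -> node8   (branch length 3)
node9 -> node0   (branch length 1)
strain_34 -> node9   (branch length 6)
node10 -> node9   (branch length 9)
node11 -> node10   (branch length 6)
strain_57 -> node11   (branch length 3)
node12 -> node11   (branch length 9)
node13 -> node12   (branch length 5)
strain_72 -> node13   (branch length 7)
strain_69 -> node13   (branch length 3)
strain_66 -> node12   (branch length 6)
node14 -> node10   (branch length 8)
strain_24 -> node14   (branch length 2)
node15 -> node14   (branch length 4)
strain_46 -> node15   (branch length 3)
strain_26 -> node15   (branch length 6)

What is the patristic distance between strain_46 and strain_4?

53

The path runs strain_46 → … → MRCA → … → strain_4; the MRCA is the root of the tree.
Branch lengths along that path: 3 + 4 + 8 + 9 + 1 + 3 + 6 + 9 + 8 + 2 = 53.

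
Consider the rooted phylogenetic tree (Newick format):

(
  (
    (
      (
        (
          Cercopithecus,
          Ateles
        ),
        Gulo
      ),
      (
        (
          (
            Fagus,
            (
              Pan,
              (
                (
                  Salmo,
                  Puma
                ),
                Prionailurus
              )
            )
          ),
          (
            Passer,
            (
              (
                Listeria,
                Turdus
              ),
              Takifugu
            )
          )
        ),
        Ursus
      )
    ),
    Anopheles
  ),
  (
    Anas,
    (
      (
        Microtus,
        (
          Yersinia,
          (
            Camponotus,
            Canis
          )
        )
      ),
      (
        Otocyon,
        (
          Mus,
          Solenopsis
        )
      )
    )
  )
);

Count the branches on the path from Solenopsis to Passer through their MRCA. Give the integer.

The MRCA of Solenopsis and Passer is the root of the tree.
From Solenopsis up to that node: 5 branches. From Passer up to the same node: 6 branches. Total: 5 + 6 = 11.

11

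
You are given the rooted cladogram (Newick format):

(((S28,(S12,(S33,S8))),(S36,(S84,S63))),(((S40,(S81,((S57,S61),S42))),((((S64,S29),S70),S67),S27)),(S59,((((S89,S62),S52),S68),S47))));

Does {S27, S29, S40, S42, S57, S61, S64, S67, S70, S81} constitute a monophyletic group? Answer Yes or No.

The most recent common ancestor of these taxa subtends ((S40,(S81,((S57,S61),S42))),((((S64,S29),S70),S67),S27)).
That clade has exactly 10 tips — every listed taxon and nothing else — so the group is monophyletic.

Yes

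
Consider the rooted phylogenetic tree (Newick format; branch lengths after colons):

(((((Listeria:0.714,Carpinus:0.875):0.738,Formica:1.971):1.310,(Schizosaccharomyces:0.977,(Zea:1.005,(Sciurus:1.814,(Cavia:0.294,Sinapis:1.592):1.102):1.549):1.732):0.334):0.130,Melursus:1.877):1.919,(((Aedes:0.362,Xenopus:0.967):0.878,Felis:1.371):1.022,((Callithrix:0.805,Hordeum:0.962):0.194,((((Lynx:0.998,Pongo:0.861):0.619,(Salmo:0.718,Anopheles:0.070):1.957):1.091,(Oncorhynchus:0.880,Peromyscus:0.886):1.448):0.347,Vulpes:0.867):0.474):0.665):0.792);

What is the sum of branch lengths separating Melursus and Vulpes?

The path runs Melursus → … → MRCA → … → Vulpes; the MRCA is the root of the tree.
Branch lengths along that path: 1.877 + 1.919 + 0.792 + 0.665 + 0.474 + 0.867 = 6.594.

6.594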